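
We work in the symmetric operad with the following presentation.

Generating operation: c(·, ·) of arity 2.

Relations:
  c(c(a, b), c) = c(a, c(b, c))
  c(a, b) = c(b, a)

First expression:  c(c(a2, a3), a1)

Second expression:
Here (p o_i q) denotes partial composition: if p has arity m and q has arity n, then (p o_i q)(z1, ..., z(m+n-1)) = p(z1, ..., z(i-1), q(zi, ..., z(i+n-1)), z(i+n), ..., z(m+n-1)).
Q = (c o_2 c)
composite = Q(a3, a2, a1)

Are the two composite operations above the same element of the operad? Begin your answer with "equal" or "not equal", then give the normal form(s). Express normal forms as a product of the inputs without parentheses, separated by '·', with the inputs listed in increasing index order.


In normal form, the first expression is a1 · a2 · a3
In normal form, the second expression is a1 · a2 · a3
Both agree, so they are equal.

equal; the common form is a1 · a2 · a3


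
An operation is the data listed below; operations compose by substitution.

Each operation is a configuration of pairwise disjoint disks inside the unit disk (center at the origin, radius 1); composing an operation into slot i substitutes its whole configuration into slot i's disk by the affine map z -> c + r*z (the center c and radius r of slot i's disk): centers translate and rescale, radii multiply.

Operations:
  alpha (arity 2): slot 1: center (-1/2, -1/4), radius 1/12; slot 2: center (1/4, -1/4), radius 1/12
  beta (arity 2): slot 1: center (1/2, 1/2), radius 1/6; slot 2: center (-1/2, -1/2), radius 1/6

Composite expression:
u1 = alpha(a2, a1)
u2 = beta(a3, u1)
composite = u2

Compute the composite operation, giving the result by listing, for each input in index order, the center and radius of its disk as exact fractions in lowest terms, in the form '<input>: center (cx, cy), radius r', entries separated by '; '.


a1: center (-11/24, -13/24), radius 1/72; a2: center (-7/12, -13/24), radius 1/72; a3: center (1/2, 1/2), radius 1/6

Each a-disk chains the slot maps above it in beta; radii multiply.
a3 passes through 1 substitution, ending at center (1/2, 1/2), radius 1/6
a2 passes through 2 substitutions, ending at center (-7/12, -13/24), radius 1/72
a1 passes through 2 substitutions, ending at center (-11/24, -13/24), radius 1/72


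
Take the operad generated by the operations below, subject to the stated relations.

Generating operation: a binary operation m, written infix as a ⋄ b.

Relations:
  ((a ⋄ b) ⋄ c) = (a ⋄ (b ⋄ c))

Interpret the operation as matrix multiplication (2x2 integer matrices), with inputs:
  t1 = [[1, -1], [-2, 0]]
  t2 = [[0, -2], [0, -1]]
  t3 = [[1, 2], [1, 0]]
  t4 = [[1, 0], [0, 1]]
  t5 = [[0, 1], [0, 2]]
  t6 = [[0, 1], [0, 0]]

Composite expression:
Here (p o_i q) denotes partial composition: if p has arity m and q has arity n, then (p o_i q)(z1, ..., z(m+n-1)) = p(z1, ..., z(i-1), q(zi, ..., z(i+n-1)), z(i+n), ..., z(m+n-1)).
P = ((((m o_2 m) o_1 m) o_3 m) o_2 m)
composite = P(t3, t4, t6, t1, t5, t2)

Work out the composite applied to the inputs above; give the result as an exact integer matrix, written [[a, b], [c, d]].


[[0, 2], [0, 2]]

(t4 ⋄ t6) = [[0, 1], [0, 0]]
(t3 ⋄ (t4 ⋄ t6)) = [[0, 1], [0, 1]]
(t1 ⋄ t5) = [[0, -1], [0, -2]]
((t1 ⋄ t5) ⋄ t2) = [[0, 1], [0, 2]]
((t3 ⋄ (t4 ⋄ t6)) ⋄ ((t1 ⋄ t5) ⋄ t2)) = [[0, 2], [0, 2]]


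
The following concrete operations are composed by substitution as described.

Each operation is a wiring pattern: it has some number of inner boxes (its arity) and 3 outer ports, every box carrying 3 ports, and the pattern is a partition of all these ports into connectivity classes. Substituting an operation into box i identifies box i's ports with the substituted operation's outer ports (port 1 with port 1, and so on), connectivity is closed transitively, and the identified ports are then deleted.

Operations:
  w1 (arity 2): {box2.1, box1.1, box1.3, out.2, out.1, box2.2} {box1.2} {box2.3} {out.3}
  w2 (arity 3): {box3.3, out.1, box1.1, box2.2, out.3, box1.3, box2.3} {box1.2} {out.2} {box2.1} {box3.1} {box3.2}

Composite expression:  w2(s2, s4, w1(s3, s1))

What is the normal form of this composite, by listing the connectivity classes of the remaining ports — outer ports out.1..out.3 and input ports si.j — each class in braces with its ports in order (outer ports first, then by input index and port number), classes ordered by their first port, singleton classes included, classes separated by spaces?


{out.1, out.3, s2.1, s2.3, s4.2, s4.3} {out.2} {s1.1, s1.2, s3.1, s3.3} {s1.3} {s2.2} {s3.2} {s4.1}

Connectivity passes through glued w2-boundaries; trace each wire chain.
through w1, on inputs (s3, s1): {out.1, out.2, s1.1, s1.2, s3.1, s3.3} {out.3} {s1.3} {s3.2} (out.j = stage outer ports)
through w2, on inputs (s2, s4, s3, s1): {out.1, out.3, s2.1, s2.3, s4.2, s4.3} {out.2} {s1.1, s1.2, s3.1, s3.3} {s1.3} {s2.2} {s3.2} {s4.1} (out.j = stage outer ports)


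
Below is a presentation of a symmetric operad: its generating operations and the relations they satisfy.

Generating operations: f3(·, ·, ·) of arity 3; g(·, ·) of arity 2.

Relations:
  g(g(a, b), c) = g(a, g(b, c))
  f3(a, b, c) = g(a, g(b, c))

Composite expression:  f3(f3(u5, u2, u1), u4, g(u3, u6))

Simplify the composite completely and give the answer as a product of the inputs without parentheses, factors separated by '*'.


u5 * u2 * u1 * u4 * u3 * u6

Under associativity of f3, the answer is the u's in reading order.
f3(u5, u2, u1) flattens to u5 * u2 * u1
g(u3, u6) flattens to u3 * u6
f3(f3(u5, u2, u1), u4, g(u3, u6)) flattens to u5 * u2 * u1 * u4 * u3 * u6


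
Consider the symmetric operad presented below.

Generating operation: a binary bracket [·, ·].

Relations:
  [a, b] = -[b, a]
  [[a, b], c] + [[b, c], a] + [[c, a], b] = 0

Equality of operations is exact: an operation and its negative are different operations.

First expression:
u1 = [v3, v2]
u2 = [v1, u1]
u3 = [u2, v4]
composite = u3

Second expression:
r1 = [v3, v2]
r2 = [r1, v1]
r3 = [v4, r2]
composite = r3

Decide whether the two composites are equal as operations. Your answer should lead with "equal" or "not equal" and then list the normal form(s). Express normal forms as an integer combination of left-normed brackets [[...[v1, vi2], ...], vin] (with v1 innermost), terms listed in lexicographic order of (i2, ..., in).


Normal form of the first expression: -[[[v1, v2], v3], v4] + [[[v1, v3], v2], v4]
Normal form of the second expression: -[[[v1, v2], v3], v4] + [[[v1, v3], v2], v4]
The normal forms match — equal.

equal; the common form is -[[[v1, v2], v3], v4] + [[[v1, v3], v2], v4]


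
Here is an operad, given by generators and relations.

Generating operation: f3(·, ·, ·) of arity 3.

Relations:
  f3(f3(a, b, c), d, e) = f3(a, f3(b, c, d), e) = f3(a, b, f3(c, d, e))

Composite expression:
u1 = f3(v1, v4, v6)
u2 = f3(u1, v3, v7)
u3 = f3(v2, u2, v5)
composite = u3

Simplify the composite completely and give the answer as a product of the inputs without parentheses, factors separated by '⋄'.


v2 ⋄ v1 ⋄ v4 ⋄ v6 ⋄ v3 ⋄ v7 ⋄ v5

Every regrouping of f3 is equal, so read the v-inputs in written order.
f3(v1, v4, v6) linearizes to v1 ⋄ v4 ⋄ v6
f3(f3(v1, v4, v6), v3, v7) linearizes to v1 ⋄ v4 ⋄ v6 ⋄ v3 ⋄ v7
f3(v2, f3(f3(v1, v4, v6), v3, v7), v5) linearizes to v2 ⋄ v1 ⋄ v4 ⋄ v6 ⋄ v3 ⋄ v7 ⋄ v5


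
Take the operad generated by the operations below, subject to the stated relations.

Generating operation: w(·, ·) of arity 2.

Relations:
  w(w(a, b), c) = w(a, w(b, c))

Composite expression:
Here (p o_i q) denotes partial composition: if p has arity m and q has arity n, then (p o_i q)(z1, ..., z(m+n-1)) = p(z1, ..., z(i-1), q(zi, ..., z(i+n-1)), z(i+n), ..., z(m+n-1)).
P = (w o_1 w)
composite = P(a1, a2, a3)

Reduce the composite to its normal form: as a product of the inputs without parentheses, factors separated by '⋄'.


a1 ⋄ a2 ⋄ a3

Associativity of w dissolves the nesting; only the a-input order survives.
w(a1, a2) unparenthesizes to a1 ⋄ a2
w(w(a1, a2), a3) unparenthesizes to a1 ⋄ a2 ⋄ a3


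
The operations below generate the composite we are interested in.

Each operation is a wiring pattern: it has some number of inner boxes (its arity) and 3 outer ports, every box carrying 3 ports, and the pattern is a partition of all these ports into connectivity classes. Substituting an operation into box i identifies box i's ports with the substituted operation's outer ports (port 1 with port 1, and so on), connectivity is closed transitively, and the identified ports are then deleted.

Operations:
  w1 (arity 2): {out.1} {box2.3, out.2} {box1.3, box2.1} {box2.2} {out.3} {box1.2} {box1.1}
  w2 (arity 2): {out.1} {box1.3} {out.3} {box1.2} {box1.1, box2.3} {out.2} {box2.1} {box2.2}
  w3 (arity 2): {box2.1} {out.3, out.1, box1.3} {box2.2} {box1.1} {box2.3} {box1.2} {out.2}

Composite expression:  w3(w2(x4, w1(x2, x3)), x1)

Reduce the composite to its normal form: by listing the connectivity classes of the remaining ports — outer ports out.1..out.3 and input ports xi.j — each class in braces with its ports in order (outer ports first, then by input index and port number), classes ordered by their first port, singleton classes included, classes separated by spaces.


{out.1, out.3} {out.2} {x1.1} {x1.2} {x1.3} {x2.1} {x2.2} {x2.3, x3.1} {x3.2} {x3.3} {x4.1} {x4.2} {x4.3}

Connectivity passes through glued w3-boundaries; trace each wire chain.
the subtree at w1 composes to {out.1} {out.2, x3.3} {out.3} {x2.1} {x2.2} {x2.3, x3.1} {x3.2} on (x2, x3); out.j = own outer ports
the subtree at w2 composes to {out.1} {out.2} {out.3} {x2.1} {x2.2} {x2.3, x3.1} {x3.2} {x3.3} {x4.1} {x4.2} {x4.3} on (x4, x2, x3); out.j = own outer ports
the subtree at w3 composes to {out.1, out.3} {out.2} {x1.1} {x1.2} {x1.3} {x2.1} {x2.2} {x2.3, x3.1} {x3.2} {x3.3} {x4.1} {x4.2} {x4.3} on (x4, x2, x3, x1); out.j = own outer ports


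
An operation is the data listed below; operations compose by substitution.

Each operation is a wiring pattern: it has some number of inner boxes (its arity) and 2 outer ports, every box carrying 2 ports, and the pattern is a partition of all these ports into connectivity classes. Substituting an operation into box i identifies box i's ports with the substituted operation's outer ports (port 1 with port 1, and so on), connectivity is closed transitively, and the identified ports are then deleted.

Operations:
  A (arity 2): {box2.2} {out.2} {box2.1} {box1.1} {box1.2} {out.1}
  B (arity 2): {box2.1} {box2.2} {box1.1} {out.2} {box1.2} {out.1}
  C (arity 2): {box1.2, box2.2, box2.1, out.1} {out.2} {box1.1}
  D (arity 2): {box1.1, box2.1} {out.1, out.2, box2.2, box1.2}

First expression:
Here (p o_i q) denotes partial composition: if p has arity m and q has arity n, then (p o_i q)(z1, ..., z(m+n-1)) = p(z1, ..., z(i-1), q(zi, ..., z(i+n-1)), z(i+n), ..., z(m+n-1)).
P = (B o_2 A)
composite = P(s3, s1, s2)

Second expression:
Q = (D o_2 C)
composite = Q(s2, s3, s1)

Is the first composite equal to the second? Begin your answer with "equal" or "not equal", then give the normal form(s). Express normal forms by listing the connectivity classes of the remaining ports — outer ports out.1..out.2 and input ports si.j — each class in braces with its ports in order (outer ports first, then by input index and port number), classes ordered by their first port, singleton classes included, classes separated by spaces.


not equal — first {out.1} {out.2} {s1.1} {s1.2} {s2.1} {s2.2} {s3.1} {s3.2}, second {out.1, out.2, s2.2} {s1.1, s1.2, s2.1, s3.2} {s3.1}


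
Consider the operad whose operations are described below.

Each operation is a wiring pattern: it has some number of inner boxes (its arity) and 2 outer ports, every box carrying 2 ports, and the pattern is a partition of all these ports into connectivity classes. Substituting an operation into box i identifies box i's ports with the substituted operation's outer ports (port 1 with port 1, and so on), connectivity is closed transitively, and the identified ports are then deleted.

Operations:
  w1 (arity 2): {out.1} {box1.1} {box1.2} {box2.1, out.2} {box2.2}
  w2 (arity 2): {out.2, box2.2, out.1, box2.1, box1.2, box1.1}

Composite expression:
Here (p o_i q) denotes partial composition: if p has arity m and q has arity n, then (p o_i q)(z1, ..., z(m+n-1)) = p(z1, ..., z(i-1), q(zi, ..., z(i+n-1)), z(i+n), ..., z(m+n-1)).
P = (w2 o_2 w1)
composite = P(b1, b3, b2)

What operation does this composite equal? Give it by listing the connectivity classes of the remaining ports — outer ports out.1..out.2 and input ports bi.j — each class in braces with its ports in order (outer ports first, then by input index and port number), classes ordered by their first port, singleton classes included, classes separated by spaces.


{out.1, out.2, b1.1, b1.2, b2.1} {b2.2} {b3.1} {b3.2}

Connectivity passes through glued w2-boundaries; trace each wire chain.
stage w1: inputs (b3, b2), connectivity {out.1} {out.2, b2.1} {b2.2} {b3.1} {b3.2}, out.j its boundary
stage w2: inputs (b1, b3, b2), connectivity {out.1, out.2, b1.1, b1.2, b2.1} {b2.2} {b3.1} {b3.2}, out.j its boundary


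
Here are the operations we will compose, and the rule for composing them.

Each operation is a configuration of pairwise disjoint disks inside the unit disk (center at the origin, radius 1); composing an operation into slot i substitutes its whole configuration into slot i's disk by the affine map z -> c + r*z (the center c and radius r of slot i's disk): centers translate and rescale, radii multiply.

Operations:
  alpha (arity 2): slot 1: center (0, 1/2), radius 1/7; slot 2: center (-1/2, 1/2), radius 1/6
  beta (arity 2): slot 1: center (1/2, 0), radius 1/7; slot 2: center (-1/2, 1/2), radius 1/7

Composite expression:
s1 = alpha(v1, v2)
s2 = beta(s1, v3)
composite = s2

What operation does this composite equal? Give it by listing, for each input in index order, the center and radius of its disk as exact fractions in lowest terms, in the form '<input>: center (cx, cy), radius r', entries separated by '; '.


v1: center (1/2, 1/14), radius 1/49; v2: center (3/7, 1/14), radius 1/42; v3: center (-1/2, 1/2), radius 1/7

Nesting under beta composes maps z -> c + r*z down each v-path.
input v1: composing its 2 substitution steps yields center (1/2, 1/14), radius 1/49
input v2: composing its 2 substitution steps yields center (3/7, 1/14), radius 1/42
input v3: composing its 1 substitution step yields center (-1/2, 1/2), radius 1/7


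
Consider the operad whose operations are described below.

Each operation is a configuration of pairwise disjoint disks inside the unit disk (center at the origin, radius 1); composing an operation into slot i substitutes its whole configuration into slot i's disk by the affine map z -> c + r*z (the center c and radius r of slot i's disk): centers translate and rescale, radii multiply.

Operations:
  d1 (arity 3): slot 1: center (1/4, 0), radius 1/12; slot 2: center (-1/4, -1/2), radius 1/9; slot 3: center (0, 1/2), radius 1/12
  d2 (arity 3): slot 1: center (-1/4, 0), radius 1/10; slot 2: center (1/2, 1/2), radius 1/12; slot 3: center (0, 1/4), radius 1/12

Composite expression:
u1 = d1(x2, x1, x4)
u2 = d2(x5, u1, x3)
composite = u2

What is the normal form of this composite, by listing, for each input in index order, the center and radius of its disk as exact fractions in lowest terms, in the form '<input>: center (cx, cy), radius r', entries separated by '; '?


Affine substitution under d2: radii multiply and x-centers shift.
tracing x5 down its 1-map path: center (-1/4, 0), radius 1/10
tracing x2 down its 2-map path: center (25/48, 1/2), radius 1/144
tracing x1 down its 2-map path: center (23/48, 11/24), radius 1/108
tracing x4 down its 2-map path: center (1/2, 13/24), radius 1/144
tracing x3 down its 1-map path: center (0, 1/4), radius 1/12

x1: center (23/48, 11/24), radius 1/108; x2: center (25/48, 1/2), radius 1/144; x3: center (0, 1/4), radius 1/12; x4: center (1/2, 13/24), radius 1/144; x5: center (-1/4, 0), radius 1/10


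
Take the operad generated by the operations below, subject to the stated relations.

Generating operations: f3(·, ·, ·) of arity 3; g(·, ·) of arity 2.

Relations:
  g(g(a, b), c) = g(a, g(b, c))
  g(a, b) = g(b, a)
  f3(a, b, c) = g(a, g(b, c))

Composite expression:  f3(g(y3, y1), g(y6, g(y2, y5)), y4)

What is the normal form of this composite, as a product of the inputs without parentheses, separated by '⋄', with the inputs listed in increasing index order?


y1 ⋄ y2 ⋄ y3 ⋄ y4 ⋄ y5 ⋄ y6


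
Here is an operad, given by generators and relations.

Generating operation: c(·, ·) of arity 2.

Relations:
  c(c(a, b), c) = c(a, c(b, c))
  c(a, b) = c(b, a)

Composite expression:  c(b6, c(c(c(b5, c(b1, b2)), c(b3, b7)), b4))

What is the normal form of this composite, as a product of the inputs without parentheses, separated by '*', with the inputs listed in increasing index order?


Reordering under c is free, so list the b-inputs canonically.
c(b1, b2) linearizes to b1 * b2
c(b5, c(b1, b2)) linearizes to b5 * b1 * b2
c(b3, b7) linearizes to b3 * b7
c(c(b5, c(b1, b2)), c(b3, b7)) linearizes to b5 * b1 * b2 * b3 * b7
c(c(c(b5, c(b1, b2)), c(b3, b7)), b4) linearizes to b5 * b1 * b2 * b3 * b7 * b4
c(b6, c(c(c(b5, c(b1, b2)), c(b3, b7)), b4)) linearizes to b6 * b5 * b1 * b2 * b3 * b7 * b4
commutativity sorts the factors: b1 * b2 * b3 * b4 * b5 * b6 * b7

b1 * b2 * b3 * b4 * b5 * b6 * b7


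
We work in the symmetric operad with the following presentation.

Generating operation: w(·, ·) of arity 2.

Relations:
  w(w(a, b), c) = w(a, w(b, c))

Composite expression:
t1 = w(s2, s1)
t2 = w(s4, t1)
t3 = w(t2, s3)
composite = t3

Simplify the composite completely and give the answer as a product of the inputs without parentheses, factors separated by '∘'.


s4 ∘ s2 ∘ s1 ∘ s3

Every regrouping of w is equal, so read the s-inputs in written order.
w(s2, s1) linearizes to s2 ∘ s1
w(s4, w(s2, s1)) linearizes to s4 ∘ s2 ∘ s1
w(w(s4, w(s2, s1)), s3) linearizes to s4 ∘ s2 ∘ s1 ∘ s3


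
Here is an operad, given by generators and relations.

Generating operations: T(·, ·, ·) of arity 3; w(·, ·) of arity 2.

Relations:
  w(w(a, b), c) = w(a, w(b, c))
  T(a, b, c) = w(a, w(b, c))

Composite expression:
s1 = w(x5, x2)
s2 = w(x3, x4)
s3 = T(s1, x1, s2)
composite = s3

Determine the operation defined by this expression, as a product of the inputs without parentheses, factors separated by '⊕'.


x5 ⊕ x2 ⊕ x1 ⊕ x3 ⊕ x4

Key point: T is associative — brackets drop, the x-order remains.
w(x5, x2) reduces to x5 ⊕ x2
w(x3, x4) reduces to x3 ⊕ x4
T(w(x5, x2), x1, w(x3, x4)) reduces to x5 ⊕ x2 ⊕ x1 ⊕ x3 ⊕ x4


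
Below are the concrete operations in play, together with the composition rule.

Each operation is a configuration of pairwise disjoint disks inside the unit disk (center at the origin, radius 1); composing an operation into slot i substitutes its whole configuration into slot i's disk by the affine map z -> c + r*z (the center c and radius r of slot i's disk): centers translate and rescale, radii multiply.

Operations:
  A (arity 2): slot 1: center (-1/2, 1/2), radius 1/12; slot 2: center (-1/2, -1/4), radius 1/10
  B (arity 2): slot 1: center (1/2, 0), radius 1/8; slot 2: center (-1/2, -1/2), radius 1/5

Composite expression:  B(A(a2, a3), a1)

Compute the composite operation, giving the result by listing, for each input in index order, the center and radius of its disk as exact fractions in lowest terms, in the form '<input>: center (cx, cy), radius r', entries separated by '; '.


a1: center (-1/2, -1/2), radius 1/5; a2: center (7/16, 1/16), radius 1/96; a3: center (7/16, -1/32), radius 1/80

Below B, radii multiply path by path; the a-disk centers shift.
a2: after 2 affine steps, its disk has center (7/16, 1/16), radius 1/96
a3: after 2 affine steps, its disk has center (7/16, -1/32), radius 1/80
a1: after 1 affine step, its disk has center (-1/2, -1/2), radius 1/5


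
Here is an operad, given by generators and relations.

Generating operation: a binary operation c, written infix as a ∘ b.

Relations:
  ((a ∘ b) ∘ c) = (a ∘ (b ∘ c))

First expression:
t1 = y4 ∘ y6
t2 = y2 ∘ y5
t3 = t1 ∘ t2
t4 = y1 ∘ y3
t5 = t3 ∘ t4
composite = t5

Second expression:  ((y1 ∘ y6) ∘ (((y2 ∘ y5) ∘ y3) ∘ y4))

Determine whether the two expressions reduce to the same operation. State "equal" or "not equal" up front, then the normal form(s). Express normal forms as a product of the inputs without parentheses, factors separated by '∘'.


not equal — first y4 ∘ y6 ∘ y2 ∘ y5 ∘ y1 ∘ y3, second y1 ∘ y6 ∘ y2 ∘ y5 ∘ y3 ∘ y4


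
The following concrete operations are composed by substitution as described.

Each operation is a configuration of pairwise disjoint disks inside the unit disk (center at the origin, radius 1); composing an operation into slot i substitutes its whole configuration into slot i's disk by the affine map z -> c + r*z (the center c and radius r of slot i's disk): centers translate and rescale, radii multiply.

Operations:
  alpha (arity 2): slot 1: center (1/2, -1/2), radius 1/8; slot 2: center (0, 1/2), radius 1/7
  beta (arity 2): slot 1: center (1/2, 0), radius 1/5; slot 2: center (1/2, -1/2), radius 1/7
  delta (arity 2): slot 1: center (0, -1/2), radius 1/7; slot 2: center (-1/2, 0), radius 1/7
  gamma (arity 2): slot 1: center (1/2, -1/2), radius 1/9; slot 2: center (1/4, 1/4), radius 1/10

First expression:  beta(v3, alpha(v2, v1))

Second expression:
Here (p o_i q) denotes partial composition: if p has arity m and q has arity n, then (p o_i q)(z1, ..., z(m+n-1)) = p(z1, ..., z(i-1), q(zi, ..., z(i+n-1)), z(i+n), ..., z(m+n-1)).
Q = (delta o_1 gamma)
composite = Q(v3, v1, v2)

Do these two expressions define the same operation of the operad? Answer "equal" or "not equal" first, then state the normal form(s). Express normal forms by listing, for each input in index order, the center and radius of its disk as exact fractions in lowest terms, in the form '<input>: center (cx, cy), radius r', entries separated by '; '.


not equal; the first gives v1: center (1/2, -3/7), radius 1/49; v2: center (4/7, -4/7), radius 1/56; v3: center (1/2, 0), radius 1/5 and the second v1: center (1/28, -13/28), radius 1/70; v2: center (-1/2, 0), radius 1/7; v3: center (1/14, -4/7), radius 1/63

In normal form, the first expression is v1: center (1/2, -3/7), radius 1/49; v2: center (4/7, -4/7), radius 1/56; v3: center (1/2, 0), radius 1/5
In normal form, the second expression is v1: center (1/28, -13/28), radius 1/70; v2: center (-1/2, 0), radius 1/7; v3: center (1/14, -4/7), radius 1/63
No match — not equal.


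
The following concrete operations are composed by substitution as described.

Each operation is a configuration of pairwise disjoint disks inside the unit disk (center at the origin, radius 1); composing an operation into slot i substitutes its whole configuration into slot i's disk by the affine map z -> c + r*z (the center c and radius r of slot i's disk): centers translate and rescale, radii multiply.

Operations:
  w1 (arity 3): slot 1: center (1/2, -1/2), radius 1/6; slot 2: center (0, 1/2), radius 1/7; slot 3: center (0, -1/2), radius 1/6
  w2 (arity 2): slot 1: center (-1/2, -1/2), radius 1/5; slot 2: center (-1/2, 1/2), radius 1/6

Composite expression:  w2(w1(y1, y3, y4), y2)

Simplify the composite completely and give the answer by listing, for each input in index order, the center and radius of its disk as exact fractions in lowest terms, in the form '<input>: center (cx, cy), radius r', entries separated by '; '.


y1: center (-2/5, -3/5), radius 1/30; y2: center (-1/2, 1/2), radius 1/6; y3: center (-1/2, -2/5), radius 1/35; y4: center (-1/2, -3/5), radius 1/30

Follow each y-input down from w2: c' goes to c + r*c', radius to r*r'.
input y1: applying the 2 nested substitutions gives center (-2/5, -3/5), radius 1/30
input y3: applying the 2 nested substitutions gives center (-1/2, -2/5), radius 1/35
input y4: applying the 2 nested substitutions gives center (-1/2, -3/5), radius 1/30
input y2: applying the 1 nested substitution gives center (-1/2, 1/2), radius 1/6


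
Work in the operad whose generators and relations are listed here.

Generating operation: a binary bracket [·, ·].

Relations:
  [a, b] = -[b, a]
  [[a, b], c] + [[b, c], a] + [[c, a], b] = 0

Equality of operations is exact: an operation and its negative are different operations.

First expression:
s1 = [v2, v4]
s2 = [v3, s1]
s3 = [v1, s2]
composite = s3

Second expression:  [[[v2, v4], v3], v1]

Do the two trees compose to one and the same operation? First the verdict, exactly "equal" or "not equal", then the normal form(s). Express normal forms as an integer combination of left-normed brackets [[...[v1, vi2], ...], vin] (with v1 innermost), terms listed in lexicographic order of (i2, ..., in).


equal; the common form is -[[[v1, v2], v4], v3] + [[[v1, v3], v2], v4] - [[[v1, v3], v4], v2] + [[[v1, v4], v2], v3]

Reducing the first expression gives -[[[v1, v2], v4], v3] + [[[v1, v3], v2], v4] - [[[v1, v3], v4], v2] + [[[v1, v4], v2], v3]
Reducing the second expression gives -[[[v1, v2], v4], v3] + [[[v1, v3], v2], v4] - [[[v1, v3], v4], v2] + [[[v1, v4], v2], v3]
One common form — equal.


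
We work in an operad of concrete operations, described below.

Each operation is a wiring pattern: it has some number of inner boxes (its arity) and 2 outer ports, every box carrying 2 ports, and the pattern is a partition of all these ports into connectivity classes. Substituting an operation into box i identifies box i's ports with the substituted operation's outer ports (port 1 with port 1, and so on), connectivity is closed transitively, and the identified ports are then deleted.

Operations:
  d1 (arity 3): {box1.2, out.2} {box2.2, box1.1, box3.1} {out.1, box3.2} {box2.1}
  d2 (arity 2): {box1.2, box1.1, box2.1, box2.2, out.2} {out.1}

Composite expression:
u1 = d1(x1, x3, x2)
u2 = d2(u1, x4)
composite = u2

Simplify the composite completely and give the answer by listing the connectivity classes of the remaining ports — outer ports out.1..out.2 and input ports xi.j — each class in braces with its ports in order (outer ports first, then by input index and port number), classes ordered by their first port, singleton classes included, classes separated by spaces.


{out.1} {out.2, x1.2, x2.2, x4.1, x4.2} {x1.1, x2.1, x3.2} {x3.1}

Treat the ports identified at d2 as solder joints: merge, then drop.
d1 over (x1, x3, x2) gives {out.1, x2.2} {out.2, x1.2} {x1.1, x2.1, x3.2} {x3.1}, out.j being that stage's outer ports
d2 over (x1, x3, x2, x4) gives {out.1} {out.2, x1.2, x2.2, x4.1, x4.2} {x1.1, x2.1, x3.2} {x3.1}, out.j being that stage's outer ports


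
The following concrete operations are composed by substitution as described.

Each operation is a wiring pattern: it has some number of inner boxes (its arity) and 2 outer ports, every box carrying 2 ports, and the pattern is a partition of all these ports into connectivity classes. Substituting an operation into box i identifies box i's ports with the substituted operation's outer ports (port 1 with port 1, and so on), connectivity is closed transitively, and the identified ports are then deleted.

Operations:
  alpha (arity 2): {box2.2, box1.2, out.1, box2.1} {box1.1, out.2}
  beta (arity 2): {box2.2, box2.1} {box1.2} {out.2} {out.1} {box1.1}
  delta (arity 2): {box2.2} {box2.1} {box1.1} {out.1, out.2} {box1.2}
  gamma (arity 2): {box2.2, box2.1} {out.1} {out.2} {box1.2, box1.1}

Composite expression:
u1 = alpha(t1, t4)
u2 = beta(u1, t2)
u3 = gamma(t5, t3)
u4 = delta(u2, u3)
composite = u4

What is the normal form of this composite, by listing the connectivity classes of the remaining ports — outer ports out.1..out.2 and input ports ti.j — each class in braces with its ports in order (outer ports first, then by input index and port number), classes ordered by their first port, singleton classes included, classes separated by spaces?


{out.1, out.2} {t1.1} {t1.2, t4.1, t4.2} {t2.1, t2.2} {t3.1, t3.2} {t5.1, t5.2}

Reachability decides: close wires over delta-identified ports.
through alpha, on inputs (t1, t4): {out.1, t1.2, t4.1, t4.2} {out.2, t1.1} (out.j = stage outer ports)
through beta, on inputs (t1, t4, t2): {out.1} {out.2} {t1.1} {t1.2, t4.1, t4.2} {t2.1, t2.2} (out.j = stage outer ports)
through gamma, on inputs (t5, t3): {out.1} {out.2} {t3.1, t3.2} {t5.1, t5.2} (out.j = stage outer ports)
through delta, on inputs (t1, t4, t2, t5, t3): {out.1, out.2} {t1.1} {t1.2, t4.1, t4.2} {t2.1, t2.2} {t3.1, t3.2} {t5.1, t5.2} (out.j = stage outer ports)


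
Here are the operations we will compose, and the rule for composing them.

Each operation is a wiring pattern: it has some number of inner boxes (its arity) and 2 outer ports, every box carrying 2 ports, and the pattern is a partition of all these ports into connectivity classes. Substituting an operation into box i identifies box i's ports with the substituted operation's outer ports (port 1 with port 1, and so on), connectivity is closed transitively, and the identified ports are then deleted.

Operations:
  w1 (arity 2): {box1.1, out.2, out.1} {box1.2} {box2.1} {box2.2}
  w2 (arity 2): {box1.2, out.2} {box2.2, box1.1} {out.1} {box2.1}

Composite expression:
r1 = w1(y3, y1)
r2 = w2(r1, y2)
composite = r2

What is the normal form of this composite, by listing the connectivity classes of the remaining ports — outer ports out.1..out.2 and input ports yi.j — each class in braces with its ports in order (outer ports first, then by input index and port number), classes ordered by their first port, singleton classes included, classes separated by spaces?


Reachability decides: close wires over w2-identified ports.
through w1, on inputs (y3, y1): {out.1, out.2, y3.1} {y1.1} {y1.2} {y3.2} (out.j = stage outer ports)
through w2, on inputs (y3, y1, y2): {out.1} {out.2, y2.2, y3.1} {y1.1} {y1.2} {y2.1} {y3.2} (out.j = stage outer ports)

{out.1} {out.2, y2.2, y3.1} {y1.1} {y1.2} {y2.1} {y3.2}


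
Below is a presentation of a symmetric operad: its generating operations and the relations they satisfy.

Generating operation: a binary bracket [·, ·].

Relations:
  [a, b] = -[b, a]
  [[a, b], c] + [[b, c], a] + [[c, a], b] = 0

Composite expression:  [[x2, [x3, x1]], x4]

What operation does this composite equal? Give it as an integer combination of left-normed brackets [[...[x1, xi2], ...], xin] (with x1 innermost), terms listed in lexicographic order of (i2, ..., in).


[[[x1, x3], x2], x4]

A multilinear Lie element is pinned by x1-initial words (x1 innermost).
Composite bracket: [[x2, [x3, x1]], x4]
Applying ab - ba throughout gives 8 signed words (2^3 = 8).
The x1-initial words carry the normal form:
  x1x3x2x4 (sign +1) contributes +[[[x1, x3], x2], x4]


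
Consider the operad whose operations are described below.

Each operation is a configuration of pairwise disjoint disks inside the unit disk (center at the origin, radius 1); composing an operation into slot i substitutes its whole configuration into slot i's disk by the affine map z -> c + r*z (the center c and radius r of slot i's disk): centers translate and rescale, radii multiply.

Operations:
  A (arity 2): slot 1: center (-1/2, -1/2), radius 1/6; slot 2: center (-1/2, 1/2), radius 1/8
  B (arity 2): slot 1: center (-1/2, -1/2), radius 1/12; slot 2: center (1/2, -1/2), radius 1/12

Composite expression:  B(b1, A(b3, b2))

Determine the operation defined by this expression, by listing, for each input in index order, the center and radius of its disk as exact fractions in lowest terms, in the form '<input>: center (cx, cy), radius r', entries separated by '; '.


b1: center (-1/2, -1/2), radius 1/12; b2: center (11/24, -11/24), radius 1/96; b3: center (11/24, -13/24), radius 1/72

Follow each b-input down from B: c' goes to c + r*c', radius to r*r'.
b1 passes through 1 substitution, ending at center (-1/2, -1/2), radius 1/12
b3 passes through 2 substitutions, ending at center (11/24, -13/24), radius 1/72
b2 passes through 2 substitutions, ending at center (11/24, -11/24), radius 1/96


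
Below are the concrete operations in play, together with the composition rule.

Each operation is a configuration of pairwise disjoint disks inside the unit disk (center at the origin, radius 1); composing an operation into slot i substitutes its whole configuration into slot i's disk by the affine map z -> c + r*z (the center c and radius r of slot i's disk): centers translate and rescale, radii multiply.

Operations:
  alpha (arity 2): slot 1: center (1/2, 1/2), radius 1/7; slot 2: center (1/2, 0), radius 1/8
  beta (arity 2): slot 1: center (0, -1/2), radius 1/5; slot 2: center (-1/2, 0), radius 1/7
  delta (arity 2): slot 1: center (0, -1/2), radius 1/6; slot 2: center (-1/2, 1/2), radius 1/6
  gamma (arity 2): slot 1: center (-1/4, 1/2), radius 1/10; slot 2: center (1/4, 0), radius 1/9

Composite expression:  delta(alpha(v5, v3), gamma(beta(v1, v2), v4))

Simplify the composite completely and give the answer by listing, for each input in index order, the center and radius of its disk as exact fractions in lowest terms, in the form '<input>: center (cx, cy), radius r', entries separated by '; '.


Affine substitution under delta: radii multiply and v-centers shift.
v5: after 2 affine steps, its disk has center (1/12, -5/12), radius 1/42
v3: after 2 affine steps, its disk has center (1/12, -1/2), radius 1/48
v1: after 3 affine steps, its disk has center (-13/24, 23/40), radius 1/300
v2: after 3 affine steps, its disk has center (-11/20, 7/12), radius 1/420
v4: after 2 affine steps, its disk has center (-11/24, 1/2), radius 1/54

v1: center (-13/24, 23/40), radius 1/300; v2: center (-11/20, 7/12), radius 1/420; v3: center (1/12, -1/2), radius 1/48; v4: center (-11/24, 1/2), radius 1/54; v5: center (1/12, -5/12), radius 1/42


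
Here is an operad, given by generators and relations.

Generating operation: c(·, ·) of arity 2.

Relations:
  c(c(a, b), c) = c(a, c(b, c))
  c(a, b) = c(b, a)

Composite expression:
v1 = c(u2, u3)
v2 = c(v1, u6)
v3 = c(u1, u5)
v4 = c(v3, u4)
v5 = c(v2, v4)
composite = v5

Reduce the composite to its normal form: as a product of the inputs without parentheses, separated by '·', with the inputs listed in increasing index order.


Any arrangement under c is one operation, so sort the u-inputs.
c(u2, u3) collapses to u2 · u3
c(c(u2, u3), u6) collapses to u2 · u3 · u6
c(u1, u5) collapses to u1 · u5
c(c(u1, u5), u4) collapses to u1 · u5 · u4
c(c(c(u2, u3), u6), c(c(u1, u5), u4)) collapses to u2 · u3 · u6 · u1 · u5 · u4
the factors in increasing index order: u1 · u2 · u3 · u4 · u5 · u6

u1 · u2 · u3 · u4 · u5 · u6


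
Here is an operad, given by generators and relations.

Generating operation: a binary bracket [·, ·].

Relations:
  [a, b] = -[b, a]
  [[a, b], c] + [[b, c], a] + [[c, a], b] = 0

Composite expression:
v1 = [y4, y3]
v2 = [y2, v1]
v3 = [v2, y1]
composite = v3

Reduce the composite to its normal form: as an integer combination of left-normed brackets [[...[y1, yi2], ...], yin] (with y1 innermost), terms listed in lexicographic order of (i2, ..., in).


[[[y1, y2], y3], y4] - [[[y1, y2], y4], y3] - [[[y1, y3], y4], y2] + [[[y1, y4], y3], y2]

Skip Jacobi rewriting: expand, keep y1-initial words, read off terms.
Composite bracket: [[y2, [y4, y3]], y1]
Each bracket splits as ab - ba, giving 8 signed words (2^3 = 8).
Collect the words opening with y1:
  sign of y1y2y3y4 is +1, so it contributes +[[[y1, y2], y3], y4]
  sign of y1y2y4y3 is -1, so it contributes -[[[y1, y2], y4], y3]
  sign of y1y3y4y2 is -1, so it contributes -[[[y1, y3], y4], y2]
  sign of y1y4y3y2 is +1, so it contributes +[[[y1, y4], y3], y2]


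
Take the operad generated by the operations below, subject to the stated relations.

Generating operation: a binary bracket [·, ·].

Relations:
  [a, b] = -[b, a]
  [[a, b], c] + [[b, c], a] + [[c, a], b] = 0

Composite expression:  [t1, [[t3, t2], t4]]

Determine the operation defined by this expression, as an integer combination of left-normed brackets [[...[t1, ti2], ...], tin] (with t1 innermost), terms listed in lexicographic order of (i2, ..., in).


-[[[t1, t2], t3], t4] + [[[t1, t3], t2], t4] + [[[t1, t4], t2], t3] - [[[t1, t4], t3], t2]

Expand each bracket as ab - ba; the t1-initial words give the coefficients.
Composite bracket: [t1, [[t3, t2], t4]]
Under [a, b] = ab - ba we get 8 signed associative words (2^3 = 8).
Only words starting with t1 matter:
  from t1t2t3t4, sign -1: term -[[[t1, t2], t3], t4]
  from t1t3t2t4, sign +1: term +[[[t1, t3], t2], t4]
  from t1t4t2t3, sign +1: term +[[[t1, t4], t2], t3]
  from t1t4t3t2, sign -1: term -[[[t1, t4], t3], t2]


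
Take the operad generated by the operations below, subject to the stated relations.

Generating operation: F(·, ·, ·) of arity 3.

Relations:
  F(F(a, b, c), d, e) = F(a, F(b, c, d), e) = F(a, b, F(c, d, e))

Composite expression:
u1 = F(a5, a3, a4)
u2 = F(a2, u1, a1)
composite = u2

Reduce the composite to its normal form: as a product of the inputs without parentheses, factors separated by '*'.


a2 * a5 * a3 * a4 * a1

The F-tree's shape is irrelevant; the a-reading-order decides.
F(a5, a3, a4) collapses to a5 * a3 * a4
F(a2, F(a5, a3, a4), a1) collapses to a2 * a5 * a3 * a4 * a1


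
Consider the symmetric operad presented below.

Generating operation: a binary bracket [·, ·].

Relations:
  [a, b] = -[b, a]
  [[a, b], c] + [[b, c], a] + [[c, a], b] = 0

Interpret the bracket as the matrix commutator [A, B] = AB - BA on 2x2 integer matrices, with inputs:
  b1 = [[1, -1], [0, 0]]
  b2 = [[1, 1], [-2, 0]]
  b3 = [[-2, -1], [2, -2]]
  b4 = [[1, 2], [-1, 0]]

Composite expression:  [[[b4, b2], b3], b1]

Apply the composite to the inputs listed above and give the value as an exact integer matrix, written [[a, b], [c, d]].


[[12, -4], [12, -12]]

[b4, b2] = [[-3, -1], [1, 3]]
[[b4, b2], b3] = [[-1, 6], [12, 1]]
[[[b4, b2], b3], b1] = [[12, -4], [12, -12]]


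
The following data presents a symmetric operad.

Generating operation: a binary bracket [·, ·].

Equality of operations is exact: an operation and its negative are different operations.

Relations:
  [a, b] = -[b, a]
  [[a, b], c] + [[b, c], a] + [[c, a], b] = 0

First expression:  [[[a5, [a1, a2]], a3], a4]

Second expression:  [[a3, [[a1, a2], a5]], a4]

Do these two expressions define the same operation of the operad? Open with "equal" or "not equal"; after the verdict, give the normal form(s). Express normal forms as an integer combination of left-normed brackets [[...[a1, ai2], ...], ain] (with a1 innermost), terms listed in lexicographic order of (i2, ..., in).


equal: each reduces to -[[[[a1, a2], a5], a3], a4]

Normal form of the first expression: -[[[[a1, a2], a5], a3], a4]
Normal form of the second expression: -[[[[a1, a2], a5], a3], a4]
Both agree, so they are equal.


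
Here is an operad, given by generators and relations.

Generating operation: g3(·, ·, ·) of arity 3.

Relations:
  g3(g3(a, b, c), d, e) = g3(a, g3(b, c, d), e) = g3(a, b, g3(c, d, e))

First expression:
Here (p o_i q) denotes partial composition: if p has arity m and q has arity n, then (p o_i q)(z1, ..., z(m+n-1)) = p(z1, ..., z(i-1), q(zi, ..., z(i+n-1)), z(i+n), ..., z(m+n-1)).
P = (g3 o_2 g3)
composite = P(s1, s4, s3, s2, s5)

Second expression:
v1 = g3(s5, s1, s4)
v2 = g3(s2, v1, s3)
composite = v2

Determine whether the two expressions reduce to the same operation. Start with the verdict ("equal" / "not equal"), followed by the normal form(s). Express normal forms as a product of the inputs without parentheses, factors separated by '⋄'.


not equal — first s1 ⋄ s4 ⋄ s3 ⋄ s2 ⋄ s5, second s2 ⋄ s5 ⋄ s1 ⋄ s4 ⋄ s3

The first composite normalizes to s1 ⋄ s4 ⋄ s3 ⋄ s2 ⋄ s5
The second composite normalizes to s2 ⋄ s5 ⋄ s1 ⋄ s4 ⋄ s3
Distinct normal forms: not equal.


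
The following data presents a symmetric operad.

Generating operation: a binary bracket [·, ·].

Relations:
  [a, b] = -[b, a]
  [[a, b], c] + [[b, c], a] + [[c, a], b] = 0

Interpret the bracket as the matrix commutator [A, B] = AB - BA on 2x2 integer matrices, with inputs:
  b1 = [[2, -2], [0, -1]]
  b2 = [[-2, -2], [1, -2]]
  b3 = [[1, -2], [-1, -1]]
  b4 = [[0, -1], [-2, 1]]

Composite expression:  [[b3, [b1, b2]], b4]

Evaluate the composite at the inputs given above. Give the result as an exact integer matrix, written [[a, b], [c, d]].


[b1, b2] = [[-2, -6], [-3, 2]]
[b3, [b1, b2]] = [[0, -20], [10, 0]]
[[b3, [b1, b2]], b4] = [[50, -20], [-10, -50]]

[[50, -20], [-10, -50]]
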